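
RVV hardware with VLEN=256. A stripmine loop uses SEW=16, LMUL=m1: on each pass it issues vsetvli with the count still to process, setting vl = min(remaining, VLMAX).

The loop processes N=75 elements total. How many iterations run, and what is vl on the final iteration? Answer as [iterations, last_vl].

[iterations, last_vl] = [5, 11]

lanes per group: 256·1/16 = 16
N=75: ⌈75/16⌉ = 5 iters; last vl = 75 − 4×16 = 11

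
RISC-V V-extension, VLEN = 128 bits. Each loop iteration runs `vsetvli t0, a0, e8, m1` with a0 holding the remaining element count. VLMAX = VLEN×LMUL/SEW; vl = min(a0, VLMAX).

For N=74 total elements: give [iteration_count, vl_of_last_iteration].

[iterations, last_vl] = [5, 10]

VLMAX = VLEN×LMUL/SEW = 128×1/8 = 16
iterations = ceil(74/16) = 5; final-pass vl = 10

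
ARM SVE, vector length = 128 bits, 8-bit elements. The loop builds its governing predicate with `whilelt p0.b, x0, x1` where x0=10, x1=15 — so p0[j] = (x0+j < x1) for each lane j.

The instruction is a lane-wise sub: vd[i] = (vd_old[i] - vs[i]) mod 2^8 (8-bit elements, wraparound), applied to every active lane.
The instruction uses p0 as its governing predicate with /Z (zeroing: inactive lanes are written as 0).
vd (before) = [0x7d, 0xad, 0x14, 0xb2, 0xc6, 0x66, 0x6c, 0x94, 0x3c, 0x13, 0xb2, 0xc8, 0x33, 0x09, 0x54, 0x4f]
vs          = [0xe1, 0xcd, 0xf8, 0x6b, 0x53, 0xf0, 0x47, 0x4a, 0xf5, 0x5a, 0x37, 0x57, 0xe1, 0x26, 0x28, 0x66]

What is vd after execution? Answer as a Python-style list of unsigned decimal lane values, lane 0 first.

vd = [156, 224, 28, 71, 115, 0, 0, 0, 0, 0, 0, 0, 0, 0, 0, 0]

128-bit reg / 8-bit elem → 16 lanes
active while 10+j < 15, i.e. j ∈ [0,5) capped at 16 ⇒ 5
lane  0: sub(0x7d,0xe1) ⇒ 0x9c
lane  1: sub(0xad,0xcd) ⇒ 0xe0
lane  2: sub(0x14,0xf8) ⇒ 0x1c
lane  3: sub(0xb2,0x6b) ⇒ 0x47
lane  4: sub(0xc6,0x53) ⇒ 0x73
lane  5: tail/zero ⇒ 0x00
lane  6: tail/zero ⇒ 0x00
lane  7: tail/zero ⇒ 0x00
lane  8: tail/zero ⇒ 0x00
lane  9: tail/zero ⇒ 0x00
lane 10: tail/zero ⇒ 0x00
lane 11: tail/zero ⇒ 0x00
lane 12: tail/zero ⇒ 0x00
lane 13: tail/zero ⇒ 0x00
lane 14: tail/zero ⇒ 0x00
lane 15: tail/zero ⇒ 0x00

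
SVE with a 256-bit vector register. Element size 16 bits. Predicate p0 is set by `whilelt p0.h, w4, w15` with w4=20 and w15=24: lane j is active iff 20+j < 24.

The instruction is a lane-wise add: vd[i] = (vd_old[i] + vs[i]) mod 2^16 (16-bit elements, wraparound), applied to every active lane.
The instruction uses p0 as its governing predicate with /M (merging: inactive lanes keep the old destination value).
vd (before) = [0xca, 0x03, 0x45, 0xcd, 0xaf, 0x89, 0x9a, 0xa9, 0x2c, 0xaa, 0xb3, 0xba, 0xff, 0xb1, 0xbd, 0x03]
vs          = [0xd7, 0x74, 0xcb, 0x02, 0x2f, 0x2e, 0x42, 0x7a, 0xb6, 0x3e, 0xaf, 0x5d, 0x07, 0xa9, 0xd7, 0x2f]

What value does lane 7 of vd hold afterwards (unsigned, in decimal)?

256-bit reg / 16-bit elem → 16 lanes
active while 20+j < 24, i.e. j ∈ [0,4) capped at 16 ⇒ 4
vd[0] add(0xca,0xd7) -> 0x1a1
vd[1] add(0x03,0x74) -> 0x77
vd[2] add(0x45,0xcb) -> 0x110
vd[3] add(0xcd,0x02) -> 0xcf
vd[4] tail/keep -> 0xaf
vd[5] tail/keep -> 0x89
vd[6] tail/keep -> 0x9a
vd[7] tail/keep -> 0xa9
vd[8] tail/keep -> 0x2c
vd[9] tail/keep -> 0xaa
vd[10] tail/keep -> 0xb3
vd[11] tail/keep -> 0xba
vd[12] tail/keep -> 0xff
vd[13] tail/keep -> 0xb1
vd[14] tail/keep -> 0xbd
vd[15] tail/keep -> 0x03

vd[7] = 169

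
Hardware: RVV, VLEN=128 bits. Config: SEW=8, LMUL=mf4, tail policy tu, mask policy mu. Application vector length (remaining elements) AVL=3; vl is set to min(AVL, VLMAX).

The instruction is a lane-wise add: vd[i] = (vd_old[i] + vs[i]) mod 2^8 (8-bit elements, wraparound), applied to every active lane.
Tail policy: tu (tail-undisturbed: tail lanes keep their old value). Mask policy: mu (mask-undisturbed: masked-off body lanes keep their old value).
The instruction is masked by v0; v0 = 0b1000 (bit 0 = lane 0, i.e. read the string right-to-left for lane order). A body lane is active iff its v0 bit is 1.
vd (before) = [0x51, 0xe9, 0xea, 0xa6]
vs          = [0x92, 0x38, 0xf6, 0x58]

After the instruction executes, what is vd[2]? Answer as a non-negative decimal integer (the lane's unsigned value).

VLMAX = VLEN×LMUL/SEW = 128×1/4/8 = 4
vl = min(AVL, VLMAX) = min(3, 4) = 3
[0] mask-off/keep = 0x51
[1] mask-off/keep = 0xe9
[2] mask-off/keep = 0xea
[3] tail/keep = 0xa6

vd[2] = 234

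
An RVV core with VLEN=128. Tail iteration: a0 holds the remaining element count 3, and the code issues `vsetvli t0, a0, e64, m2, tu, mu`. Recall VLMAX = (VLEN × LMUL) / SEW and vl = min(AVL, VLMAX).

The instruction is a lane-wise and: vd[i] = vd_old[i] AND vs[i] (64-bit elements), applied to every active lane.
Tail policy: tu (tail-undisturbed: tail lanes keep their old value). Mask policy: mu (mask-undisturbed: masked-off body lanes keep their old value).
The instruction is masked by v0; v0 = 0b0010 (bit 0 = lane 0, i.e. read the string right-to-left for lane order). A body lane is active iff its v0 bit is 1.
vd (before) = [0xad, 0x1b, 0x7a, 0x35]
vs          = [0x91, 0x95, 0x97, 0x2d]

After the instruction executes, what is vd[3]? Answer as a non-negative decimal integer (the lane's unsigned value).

vd[3] = 53

VLMAX = (128 × 2) / 64 = 4 lanes
AVL=3 ≤ VLMAX=4, so vl = 3
[0] mask-off/keep = 0xad
[1] and(0x1b,0x95) = 0x11
[2] mask-off/keep = 0x7a
[3] tail/keep = 0x35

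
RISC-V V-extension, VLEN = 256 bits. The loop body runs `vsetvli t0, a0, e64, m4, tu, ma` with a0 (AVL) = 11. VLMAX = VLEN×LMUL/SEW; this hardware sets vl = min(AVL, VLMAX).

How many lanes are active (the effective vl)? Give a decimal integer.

vl = 11

lanes per group: 256·4/64 = 16
vl ← min(11, 16) = 11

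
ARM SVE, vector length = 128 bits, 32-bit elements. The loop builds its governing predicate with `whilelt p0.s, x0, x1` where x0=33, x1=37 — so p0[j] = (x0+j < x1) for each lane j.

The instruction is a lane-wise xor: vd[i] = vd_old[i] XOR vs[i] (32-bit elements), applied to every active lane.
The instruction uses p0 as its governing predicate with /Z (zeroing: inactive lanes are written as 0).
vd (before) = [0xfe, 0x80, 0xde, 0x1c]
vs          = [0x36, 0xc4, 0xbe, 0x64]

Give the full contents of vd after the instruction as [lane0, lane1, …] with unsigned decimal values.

register lanes = 128/32 = 4
active while 33+j < 37, i.e. j ∈ [0,4) capped at 4 ⇒ 4
  i=0: xor(0xfe,0x36) → 200
  i=1: xor(0x80,0xc4) → 68
  i=2: xor(0xde,0xbe) → 96
  i=3: xor(0x1c,0x64) → 120

vd = [200, 68, 96, 120]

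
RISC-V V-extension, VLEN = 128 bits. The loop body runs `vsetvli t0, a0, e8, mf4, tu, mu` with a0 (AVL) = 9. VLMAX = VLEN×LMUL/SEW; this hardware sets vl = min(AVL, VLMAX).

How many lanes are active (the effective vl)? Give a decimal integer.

vl = 4

lanes per group: 128·1/4/8 = 4
vl = min(AVL, VLMAX) = min(9, 4) = 4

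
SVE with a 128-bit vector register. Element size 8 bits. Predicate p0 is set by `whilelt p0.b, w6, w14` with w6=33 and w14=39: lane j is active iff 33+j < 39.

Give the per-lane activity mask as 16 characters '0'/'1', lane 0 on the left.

lane count: 128 div 8 = 16
p0[j] = (33+j < 39); true for j=0..5 → 6 lanes set
bits (lane 0 leftmost): 1111110000000000

predicate = 1111110000000000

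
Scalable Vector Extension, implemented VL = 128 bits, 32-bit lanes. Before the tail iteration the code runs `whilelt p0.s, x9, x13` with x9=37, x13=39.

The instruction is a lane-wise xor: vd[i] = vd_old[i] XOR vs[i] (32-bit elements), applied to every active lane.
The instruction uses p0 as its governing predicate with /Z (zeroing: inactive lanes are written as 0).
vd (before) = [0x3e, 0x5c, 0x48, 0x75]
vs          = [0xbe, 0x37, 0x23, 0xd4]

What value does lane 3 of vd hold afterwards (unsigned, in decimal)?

vd[3] = 0

lane count: 128 div 32 = 4
whilelt: lane j active iff 37+j < 39 → j < 2 → 2 active
  i=0: xor(0x3e,0xbe) → 128
  i=1: xor(0x5c,0x37) → 107
  i=2: tail/zero → 0
  i=3: tail/zero → 0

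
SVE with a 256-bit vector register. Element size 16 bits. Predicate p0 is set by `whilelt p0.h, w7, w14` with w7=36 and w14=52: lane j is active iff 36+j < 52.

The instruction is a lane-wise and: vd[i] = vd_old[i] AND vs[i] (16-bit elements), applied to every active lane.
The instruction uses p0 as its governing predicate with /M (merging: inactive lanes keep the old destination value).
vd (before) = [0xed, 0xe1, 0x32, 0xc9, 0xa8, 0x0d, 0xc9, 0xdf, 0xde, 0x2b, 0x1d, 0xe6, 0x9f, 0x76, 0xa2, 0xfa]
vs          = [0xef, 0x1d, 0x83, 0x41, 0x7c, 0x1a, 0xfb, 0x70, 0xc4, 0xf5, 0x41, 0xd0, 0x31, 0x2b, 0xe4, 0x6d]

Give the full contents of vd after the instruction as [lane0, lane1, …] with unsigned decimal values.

register lanes = 256/16 = 16
p0[j] = (36+j < 52); true for j=0..15 → 16 lanes set
  i=0: and(0xed,0xef) → 237
  i=1: and(0xe1,0x1d) → 1
  i=2: and(0x32,0x83) → 2
  i=3: and(0xc9,0x41) → 65
  i=4: and(0xa8,0x7c) → 40
  i=5: and(0x0d,0x1a) → 8
  i=6: and(0xc9,0xfb) → 201
  i=7: and(0xdf,0x70) → 80
  i=8: and(0xde,0xc4) → 196
  i=9: and(0x2b,0xf5) → 33
  i=10: and(0x1d,0x41) → 1
  i=11: and(0xe6,0xd0) → 192
  i=12: and(0x9f,0x31) → 17
  i=13: and(0x76,0x2b) → 34
  i=14: and(0xa2,0xe4) → 160
  i=15: and(0xfa,0x6d) → 104

vd = [237, 1, 2, 65, 40, 8, 201, 80, 196, 33, 1, 192, 17, 34, 160, 104]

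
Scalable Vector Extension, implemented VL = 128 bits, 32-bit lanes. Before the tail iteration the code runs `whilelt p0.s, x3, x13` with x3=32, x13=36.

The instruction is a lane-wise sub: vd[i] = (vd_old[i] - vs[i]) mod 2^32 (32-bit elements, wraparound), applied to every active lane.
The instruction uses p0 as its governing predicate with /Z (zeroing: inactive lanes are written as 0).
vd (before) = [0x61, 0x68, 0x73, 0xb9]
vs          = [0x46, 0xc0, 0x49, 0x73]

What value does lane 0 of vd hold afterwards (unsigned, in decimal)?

128-bit reg / 32-bit elem → 4 lanes
whilelt: lane j active iff 32+j < 36 → j < 4 → 4 active
  i=0: sub(0x61,0x46) → 27
  i=1: sub(0x68,0xc0) → 4294967208
  i=2: sub(0x73,0x49) → 42
  i=3: sub(0xb9,0x73) → 70

vd[0] = 27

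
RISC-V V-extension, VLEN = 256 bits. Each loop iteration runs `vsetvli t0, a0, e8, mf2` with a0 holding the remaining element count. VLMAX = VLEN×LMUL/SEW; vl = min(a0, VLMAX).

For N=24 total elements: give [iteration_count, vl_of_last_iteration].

VLMAX = VLEN×LMUL/SEW = 256×1/2/8 = 16
iterations = ceil(24/16) = 2; final-pass vl = 8

[iterations, last_vl] = [2, 8]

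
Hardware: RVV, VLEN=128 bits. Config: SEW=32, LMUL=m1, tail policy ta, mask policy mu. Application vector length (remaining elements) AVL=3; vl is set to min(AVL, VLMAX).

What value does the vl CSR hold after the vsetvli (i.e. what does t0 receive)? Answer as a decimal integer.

vl = 3

lanes per group: 128·1/32 = 4
vl ← min(3, 4) = 3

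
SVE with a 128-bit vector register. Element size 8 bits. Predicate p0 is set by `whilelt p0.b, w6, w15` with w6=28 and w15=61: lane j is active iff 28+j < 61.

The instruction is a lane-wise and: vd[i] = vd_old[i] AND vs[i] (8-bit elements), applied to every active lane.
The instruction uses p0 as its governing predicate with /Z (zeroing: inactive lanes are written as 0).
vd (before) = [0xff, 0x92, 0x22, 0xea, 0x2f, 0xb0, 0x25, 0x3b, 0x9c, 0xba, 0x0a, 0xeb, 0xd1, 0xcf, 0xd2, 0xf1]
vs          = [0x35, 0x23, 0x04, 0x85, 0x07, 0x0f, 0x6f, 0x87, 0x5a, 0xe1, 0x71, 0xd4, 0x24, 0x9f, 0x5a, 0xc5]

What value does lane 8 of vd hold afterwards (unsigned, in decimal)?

vd[8] = 24

lane count: 128 div 8 = 16
p0[j] = (28+j < 61); true for j=0..15 → 16 lanes set
vd[0] and(0xff,0x35) -> 0x35
vd[1] and(0x92,0x23) -> 0x02
vd[2] and(0x22,0x04) -> 0x00
vd[3] and(0xea,0x85) -> 0x80
vd[4] and(0x2f,0x07) -> 0x07
vd[5] and(0xb0,0x0f) -> 0x00
vd[6] and(0x25,0x6f) -> 0x25
vd[7] and(0x3b,0x87) -> 0x03
vd[8] and(0x9c,0x5a) -> 0x18
vd[9] and(0xba,0xe1) -> 0xa0
vd[10] and(0x0a,0x71) -> 0x00
vd[11] and(0xeb,0xd4) -> 0xc0
vd[12] and(0xd1,0x24) -> 0x00
vd[13] and(0xcf,0x9f) -> 0x8f
vd[14] and(0xd2,0x5a) -> 0x52
vd[15] and(0xf1,0xc5) -> 0xc1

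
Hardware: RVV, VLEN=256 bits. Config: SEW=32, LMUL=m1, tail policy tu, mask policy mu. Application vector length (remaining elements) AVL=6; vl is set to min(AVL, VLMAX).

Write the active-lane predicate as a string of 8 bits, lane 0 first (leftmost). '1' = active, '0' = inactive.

lanes per group: 256·1/32 = 8
AVL=6 ≤ VLMAX=8, so vl = 6
bits (lane 0 leftmost): 11111100

predicate = 11111100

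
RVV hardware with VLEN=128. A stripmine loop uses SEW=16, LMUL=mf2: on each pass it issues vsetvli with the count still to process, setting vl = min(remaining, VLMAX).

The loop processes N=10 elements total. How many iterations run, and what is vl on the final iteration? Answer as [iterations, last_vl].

[iterations, last_vl] = [3, 2]

VLMAX = (128 × 1/2) / 16 = 4 lanes
10 elements at 4/iter → 3 passes, remainder 2 on the last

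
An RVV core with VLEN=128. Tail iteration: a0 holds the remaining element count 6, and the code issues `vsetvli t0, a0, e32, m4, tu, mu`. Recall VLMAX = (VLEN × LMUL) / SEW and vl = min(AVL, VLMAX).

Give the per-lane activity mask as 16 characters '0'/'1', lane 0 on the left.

VLMAX = VLEN×LMUL/SEW = 128×4/32 = 16
AVL=6 ≤ VLMAX=16, so vl = 6
bits (lane 0 leftmost): 1111110000000000

predicate = 1111110000000000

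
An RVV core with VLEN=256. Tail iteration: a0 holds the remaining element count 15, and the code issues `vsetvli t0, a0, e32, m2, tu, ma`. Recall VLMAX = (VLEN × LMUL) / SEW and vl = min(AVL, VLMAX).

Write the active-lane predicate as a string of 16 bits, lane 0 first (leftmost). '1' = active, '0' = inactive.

lanes per group: 256·2/32 = 16
vl ← min(15, 16) = 15
bits (lane 0 leftmost): 1111111111111110

predicate = 1111111111111110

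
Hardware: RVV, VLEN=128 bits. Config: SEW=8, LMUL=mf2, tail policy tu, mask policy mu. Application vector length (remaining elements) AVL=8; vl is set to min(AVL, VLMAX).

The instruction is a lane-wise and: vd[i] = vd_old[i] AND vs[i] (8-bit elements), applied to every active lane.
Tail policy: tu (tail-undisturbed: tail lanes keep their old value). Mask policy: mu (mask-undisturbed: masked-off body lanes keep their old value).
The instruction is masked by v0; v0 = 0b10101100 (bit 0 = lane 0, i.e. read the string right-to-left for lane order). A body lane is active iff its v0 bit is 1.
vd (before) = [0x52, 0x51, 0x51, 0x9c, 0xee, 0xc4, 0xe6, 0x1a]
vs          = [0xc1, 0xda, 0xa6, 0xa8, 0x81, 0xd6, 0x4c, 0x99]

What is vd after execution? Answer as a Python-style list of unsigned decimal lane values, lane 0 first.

VLMAX = (128 × 1/2) / 8 = 8 lanes
AVL=8 ≤ VLMAX=8, so vl = 8
[0] mask-off/keep = 0x52
[1] mask-off/keep = 0x51
[2] and(0x51,0xa6) = 0x00
[3] and(0x9c,0xa8) = 0x88
[4] mask-off/keep = 0xee
[5] and(0xc4,0xd6) = 0xc4
[6] mask-off/keep = 0xe6
[7] and(0x1a,0x99) = 0x18

vd = [82, 81, 0, 136, 238, 196, 230, 24]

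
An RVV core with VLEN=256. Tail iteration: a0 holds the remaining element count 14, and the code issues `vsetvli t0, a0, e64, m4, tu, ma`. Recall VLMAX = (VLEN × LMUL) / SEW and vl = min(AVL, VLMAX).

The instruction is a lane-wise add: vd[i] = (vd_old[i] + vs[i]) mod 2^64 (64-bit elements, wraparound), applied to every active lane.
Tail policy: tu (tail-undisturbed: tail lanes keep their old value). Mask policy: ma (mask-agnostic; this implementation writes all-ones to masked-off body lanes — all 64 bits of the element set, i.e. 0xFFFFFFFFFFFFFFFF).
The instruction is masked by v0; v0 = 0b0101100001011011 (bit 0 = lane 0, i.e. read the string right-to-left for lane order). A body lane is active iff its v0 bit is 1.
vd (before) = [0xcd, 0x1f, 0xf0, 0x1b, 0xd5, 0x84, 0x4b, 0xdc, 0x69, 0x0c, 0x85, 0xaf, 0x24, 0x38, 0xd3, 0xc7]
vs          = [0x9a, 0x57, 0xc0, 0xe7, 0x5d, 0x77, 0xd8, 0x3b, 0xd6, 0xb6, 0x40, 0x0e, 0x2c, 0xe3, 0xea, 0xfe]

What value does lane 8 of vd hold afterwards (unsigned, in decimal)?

lanes per group: 256·4/64 = 16
AVL=14 ≤ VLMAX=16, so vl = 14
lane  0: add(0xcd,0x9a) ⇒ 0x167
lane  1: add(0x1f,0x57) ⇒ 0x76
lane  2: mask-off/ones ⇒ 0xffffffffffffffff
lane  3: add(0x1b,0xe7) ⇒ 0x102
lane  4: add(0xd5,0x5d) ⇒ 0x132
lane  5: mask-off/ones ⇒ 0xffffffffffffffff
lane  6: add(0x4b,0xd8) ⇒ 0x123
lane  7: mask-off/ones ⇒ 0xffffffffffffffff
lane  8: mask-off/ones ⇒ 0xffffffffffffffff
lane  9: mask-off/ones ⇒ 0xffffffffffffffff
lane 10: mask-off/ones ⇒ 0xffffffffffffffff
lane 11: add(0xaf,0x0e) ⇒ 0xbd
lane 12: add(0x24,0x2c) ⇒ 0x50
lane 13: mask-off/ones ⇒ 0xffffffffffffffff
lane 14: tail/keep ⇒ 0xd3
lane 15: tail/keep ⇒ 0xc7

vd[8] = 18446744073709551615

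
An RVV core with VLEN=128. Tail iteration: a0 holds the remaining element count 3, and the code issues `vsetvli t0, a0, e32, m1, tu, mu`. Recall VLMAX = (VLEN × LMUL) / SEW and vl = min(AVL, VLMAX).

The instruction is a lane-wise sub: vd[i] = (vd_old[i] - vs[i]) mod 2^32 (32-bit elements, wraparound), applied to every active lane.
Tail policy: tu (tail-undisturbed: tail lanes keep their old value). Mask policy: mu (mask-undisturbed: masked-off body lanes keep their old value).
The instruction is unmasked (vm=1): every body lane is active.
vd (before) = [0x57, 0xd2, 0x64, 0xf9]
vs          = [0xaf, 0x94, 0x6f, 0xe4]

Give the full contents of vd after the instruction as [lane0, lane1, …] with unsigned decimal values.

vd = [4294967208, 62, 4294967285, 249]

VLMAX = (128 × 1) / 32 = 4 lanes
AVL=3 ≤ VLMAX=4, so vl = 3
vd[0] sub(0x57,0xaf) -> 0xffffffa8
vd[1] sub(0xd2,0x94) -> 0x3e
vd[2] sub(0x64,0x6f) -> 0xfffffff5
vd[3] tail/keep -> 0xf9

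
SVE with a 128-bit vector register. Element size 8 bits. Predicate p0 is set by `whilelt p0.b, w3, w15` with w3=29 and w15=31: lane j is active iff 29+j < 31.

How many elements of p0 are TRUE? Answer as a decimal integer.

128-bit reg / 8-bit elem → 16 lanes
active while 29+j < 31, i.e. j ∈ [0,2) capped at 16 ⇒ 2

vl = 2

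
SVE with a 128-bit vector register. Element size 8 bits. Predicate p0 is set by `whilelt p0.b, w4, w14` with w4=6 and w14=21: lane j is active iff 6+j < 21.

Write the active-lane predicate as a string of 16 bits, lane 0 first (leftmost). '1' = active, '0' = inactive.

predicate = 1111111111111110

register lanes = 128/8 = 16
whilelt: lane j active iff 6+j < 21 → j < 15 → 15 active
bits (lane 0 leftmost): 1111111111111110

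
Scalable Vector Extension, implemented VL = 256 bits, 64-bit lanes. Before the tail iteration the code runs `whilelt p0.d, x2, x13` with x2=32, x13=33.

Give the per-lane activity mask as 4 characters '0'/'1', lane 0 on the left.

predicate = 1000

256-bit reg / 64-bit elem → 4 lanes
p0[j] = (32+j < 33); true for j=0..0 → 1 lanes set
bits (lane 0 leftmost): 1000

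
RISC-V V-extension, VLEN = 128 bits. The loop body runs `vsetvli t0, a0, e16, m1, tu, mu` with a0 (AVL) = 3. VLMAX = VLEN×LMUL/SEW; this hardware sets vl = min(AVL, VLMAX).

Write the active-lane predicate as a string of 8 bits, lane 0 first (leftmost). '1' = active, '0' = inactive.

VLMAX = VLEN×LMUL/SEW = 128×1/16 = 8
vl ← min(3, 8) = 3
bits (lane 0 leftmost): 11100000

predicate = 11100000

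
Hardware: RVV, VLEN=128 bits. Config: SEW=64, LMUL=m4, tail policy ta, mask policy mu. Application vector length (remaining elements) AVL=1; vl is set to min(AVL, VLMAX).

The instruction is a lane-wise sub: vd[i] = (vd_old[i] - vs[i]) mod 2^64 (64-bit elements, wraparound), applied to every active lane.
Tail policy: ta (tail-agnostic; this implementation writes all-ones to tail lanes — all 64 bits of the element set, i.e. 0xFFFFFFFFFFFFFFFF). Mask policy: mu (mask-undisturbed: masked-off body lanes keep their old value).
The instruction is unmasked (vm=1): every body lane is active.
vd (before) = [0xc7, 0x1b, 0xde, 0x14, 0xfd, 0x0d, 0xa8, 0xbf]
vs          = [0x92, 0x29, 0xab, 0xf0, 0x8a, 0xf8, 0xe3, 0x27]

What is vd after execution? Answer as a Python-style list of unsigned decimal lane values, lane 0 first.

vd = [53, 18446744073709551615, 18446744073709551615, 18446744073709551615, 18446744073709551615, 18446744073709551615, 18446744073709551615, 18446744073709551615]

lanes per group: 128·4/64 = 8
AVL=1 ≤ VLMAX=8, so vl = 1
lane  0: sub(0xc7,0x92) ⇒ 0x35
lane  1: tail/ones ⇒ 0xffffffffffffffff
lane  2: tail/ones ⇒ 0xffffffffffffffff
lane  3: tail/ones ⇒ 0xffffffffffffffff
lane  4: tail/ones ⇒ 0xffffffffffffffff
lane  5: tail/ones ⇒ 0xffffffffffffffff
lane  6: tail/ones ⇒ 0xffffffffffffffff
lane  7: tail/ones ⇒ 0xffffffffffffffff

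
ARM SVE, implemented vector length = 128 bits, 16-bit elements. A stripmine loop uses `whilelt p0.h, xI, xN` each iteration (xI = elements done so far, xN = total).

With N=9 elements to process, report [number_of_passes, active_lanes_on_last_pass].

[iterations, last_vl] = [2, 1]

lane count: 128 div 16 = 8
N=9: ⌈9/8⌉ = 2 iters; last vl = 9 − 1×8 = 1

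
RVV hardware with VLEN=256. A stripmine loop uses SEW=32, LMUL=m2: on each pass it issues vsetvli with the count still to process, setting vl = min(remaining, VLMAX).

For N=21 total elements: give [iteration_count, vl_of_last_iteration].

VLMAX = VLEN×LMUL/SEW = 256×2/32 = 16
N=21: ⌈21/16⌉ = 2 iters; last vl = 21 − 1×16 = 5

[iterations, last_vl] = [2, 5]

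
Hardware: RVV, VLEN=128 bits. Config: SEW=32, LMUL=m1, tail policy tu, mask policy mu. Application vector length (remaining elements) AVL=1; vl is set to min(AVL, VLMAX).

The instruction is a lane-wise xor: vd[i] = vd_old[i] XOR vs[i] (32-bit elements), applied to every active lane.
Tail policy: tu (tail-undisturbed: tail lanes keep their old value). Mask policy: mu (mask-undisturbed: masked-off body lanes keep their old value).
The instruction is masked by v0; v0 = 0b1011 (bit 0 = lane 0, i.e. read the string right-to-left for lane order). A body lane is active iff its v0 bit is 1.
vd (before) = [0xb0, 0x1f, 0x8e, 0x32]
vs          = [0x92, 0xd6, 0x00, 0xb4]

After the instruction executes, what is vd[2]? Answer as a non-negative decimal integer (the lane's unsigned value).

vd[2] = 142

lanes per group: 128·1/32 = 4
vl = min(AVL, VLMAX) = min(1, 4) = 1
[0] xor(0xb0,0x92) = 0x22
[1] tail/keep = 0x1f
[2] tail/keep = 0x8e
[3] tail/keep = 0x32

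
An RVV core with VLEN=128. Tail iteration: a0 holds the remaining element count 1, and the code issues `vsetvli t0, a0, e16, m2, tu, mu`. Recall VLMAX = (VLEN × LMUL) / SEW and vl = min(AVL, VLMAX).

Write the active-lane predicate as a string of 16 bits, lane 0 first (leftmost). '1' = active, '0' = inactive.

VLMAX = (128 × 2) / 16 = 16 lanes
AVL=1 ≤ VLMAX=16, so vl = 1
bits (lane 0 leftmost): 1000000000000000

predicate = 1000000000000000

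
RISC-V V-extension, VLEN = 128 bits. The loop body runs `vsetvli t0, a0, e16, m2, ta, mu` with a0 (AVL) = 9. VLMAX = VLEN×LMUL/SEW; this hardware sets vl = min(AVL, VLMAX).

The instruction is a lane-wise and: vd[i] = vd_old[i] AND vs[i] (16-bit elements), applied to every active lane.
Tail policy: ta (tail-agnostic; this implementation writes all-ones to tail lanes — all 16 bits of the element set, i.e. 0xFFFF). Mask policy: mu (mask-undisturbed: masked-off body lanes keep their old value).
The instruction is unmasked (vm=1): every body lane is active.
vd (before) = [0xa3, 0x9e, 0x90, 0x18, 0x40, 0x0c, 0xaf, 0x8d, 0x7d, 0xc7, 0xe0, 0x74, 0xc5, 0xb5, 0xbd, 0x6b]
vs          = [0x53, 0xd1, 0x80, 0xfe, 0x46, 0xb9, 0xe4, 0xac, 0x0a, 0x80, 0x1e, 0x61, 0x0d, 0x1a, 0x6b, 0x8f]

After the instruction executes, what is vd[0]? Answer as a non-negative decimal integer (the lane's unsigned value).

vd[0] = 3

lanes per group: 128·2/16 = 16
AVL=9 ≤ VLMAX=16, so vl = 9
[0] and(0xa3,0x53) = 0x03
[1] and(0x9e,0xd1) = 0x90
[2] and(0x90,0x80) = 0x80
[3] and(0x18,0xfe) = 0x18
[4] and(0x40,0x46) = 0x40
[5] and(0x0c,0xb9) = 0x08
[6] and(0xaf,0xe4) = 0xa4
[7] and(0x8d,0xac) = 0x8c
[8] and(0x7d,0x0a) = 0x08
[9] tail/ones = 0xffff
[10] tail/ones = 0xffff
[11] tail/ones = 0xffff
[12] tail/ones = 0xffff
[13] tail/ones = 0xffff
[14] tail/ones = 0xffff
[15] tail/ones = 0xffff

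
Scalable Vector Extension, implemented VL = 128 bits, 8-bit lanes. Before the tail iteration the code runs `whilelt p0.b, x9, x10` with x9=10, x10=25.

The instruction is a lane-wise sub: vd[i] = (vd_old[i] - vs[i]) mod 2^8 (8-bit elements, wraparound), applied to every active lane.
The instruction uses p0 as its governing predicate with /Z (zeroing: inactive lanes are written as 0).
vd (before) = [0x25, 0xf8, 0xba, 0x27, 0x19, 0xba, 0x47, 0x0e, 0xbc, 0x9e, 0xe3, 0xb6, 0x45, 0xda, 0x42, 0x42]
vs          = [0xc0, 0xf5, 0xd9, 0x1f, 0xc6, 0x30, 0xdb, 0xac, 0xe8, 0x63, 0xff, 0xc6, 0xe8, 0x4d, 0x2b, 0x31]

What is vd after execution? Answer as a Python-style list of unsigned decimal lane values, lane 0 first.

128-bit reg / 8-bit elem → 16 lanes
whilelt: lane j active iff 10+j < 25 → j < 15 → 15 active
vd[0] sub(0x25,0xc0) -> 0x65
vd[1] sub(0xf8,0xf5) -> 0x03
vd[2] sub(0xba,0xd9) -> 0xe1
vd[3] sub(0x27,0x1f) -> 0x08
vd[4] sub(0x19,0xc6) -> 0x53
vd[5] sub(0xba,0x30) -> 0x8a
vd[6] sub(0x47,0xdb) -> 0x6c
vd[7] sub(0x0e,0xac) -> 0x62
vd[8] sub(0xbc,0xe8) -> 0xd4
vd[9] sub(0x9e,0x63) -> 0x3b
vd[10] sub(0xe3,0xff) -> 0xe4
vd[11] sub(0xb6,0xc6) -> 0xf0
vd[12] sub(0x45,0xe8) -> 0x5d
vd[13] sub(0xda,0x4d) -> 0x8d
vd[14] sub(0x42,0x2b) -> 0x17
vd[15] tail/zero -> 0x00

vd = [101, 3, 225, 8, 83, 138, 108, 98, 212, 59, 228, 240, 93, 141, 23, 0]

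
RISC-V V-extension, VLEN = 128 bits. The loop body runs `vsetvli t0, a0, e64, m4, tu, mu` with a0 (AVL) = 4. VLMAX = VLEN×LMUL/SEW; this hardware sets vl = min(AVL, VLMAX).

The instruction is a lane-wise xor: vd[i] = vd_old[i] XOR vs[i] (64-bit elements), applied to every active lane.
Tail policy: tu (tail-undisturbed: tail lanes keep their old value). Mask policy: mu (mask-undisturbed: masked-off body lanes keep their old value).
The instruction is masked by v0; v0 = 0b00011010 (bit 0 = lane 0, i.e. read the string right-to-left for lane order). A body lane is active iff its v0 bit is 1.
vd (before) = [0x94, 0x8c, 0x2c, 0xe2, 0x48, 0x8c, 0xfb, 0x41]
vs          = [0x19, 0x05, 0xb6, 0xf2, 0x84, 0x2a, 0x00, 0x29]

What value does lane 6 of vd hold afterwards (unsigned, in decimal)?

vd[6] = 251

lanes per group: 128·4/64 = 8
vl = min(AVL, VLMAX) = min(4, 8) = 4
  i=0: mask-off/keep → 148
  i=1: xor(0x8c,0x05) → 137
  i=2: mask-off/keep → 44
  i=3: xor(0xe2,0xf2) → 16
  i=4: tail/keep → 72
  i=5: tail/keep → 140
  i=6: tail/keep → 251
  i=7: tail/keep → 65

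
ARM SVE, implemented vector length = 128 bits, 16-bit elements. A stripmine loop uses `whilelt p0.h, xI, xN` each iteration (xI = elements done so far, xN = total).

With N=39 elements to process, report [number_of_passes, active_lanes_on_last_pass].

register lanes = 128/16 = 8
iterations = ceil(39/8) = 5; final-pass vl = 7

[iterations, last_vl] = [5, 7]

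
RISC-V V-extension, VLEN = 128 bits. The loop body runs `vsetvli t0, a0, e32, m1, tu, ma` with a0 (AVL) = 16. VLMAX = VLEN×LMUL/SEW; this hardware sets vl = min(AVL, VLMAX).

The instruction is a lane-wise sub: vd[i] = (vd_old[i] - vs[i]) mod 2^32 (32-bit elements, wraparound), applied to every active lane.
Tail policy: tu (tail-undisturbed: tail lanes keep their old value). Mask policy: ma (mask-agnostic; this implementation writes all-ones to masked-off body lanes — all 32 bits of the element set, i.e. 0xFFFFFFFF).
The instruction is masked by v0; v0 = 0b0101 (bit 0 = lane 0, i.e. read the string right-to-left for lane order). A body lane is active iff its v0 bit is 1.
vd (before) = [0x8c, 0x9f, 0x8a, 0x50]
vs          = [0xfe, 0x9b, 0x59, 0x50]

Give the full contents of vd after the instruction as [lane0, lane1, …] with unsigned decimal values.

vd = [4294967182, 4294967295, 49, 4294967295]

lanes per group: 128·1/32 = 4
vl = min(AVL, VLMAX) = min(16, 4) = 4
  i=0: sub(0x8c,0xfe) → 4294967182
  i=1: mask-off/ones → 4294967295
  i=2: sub(0x8a,0x59) → 49
  i=3: mask-off/ones → 4294967295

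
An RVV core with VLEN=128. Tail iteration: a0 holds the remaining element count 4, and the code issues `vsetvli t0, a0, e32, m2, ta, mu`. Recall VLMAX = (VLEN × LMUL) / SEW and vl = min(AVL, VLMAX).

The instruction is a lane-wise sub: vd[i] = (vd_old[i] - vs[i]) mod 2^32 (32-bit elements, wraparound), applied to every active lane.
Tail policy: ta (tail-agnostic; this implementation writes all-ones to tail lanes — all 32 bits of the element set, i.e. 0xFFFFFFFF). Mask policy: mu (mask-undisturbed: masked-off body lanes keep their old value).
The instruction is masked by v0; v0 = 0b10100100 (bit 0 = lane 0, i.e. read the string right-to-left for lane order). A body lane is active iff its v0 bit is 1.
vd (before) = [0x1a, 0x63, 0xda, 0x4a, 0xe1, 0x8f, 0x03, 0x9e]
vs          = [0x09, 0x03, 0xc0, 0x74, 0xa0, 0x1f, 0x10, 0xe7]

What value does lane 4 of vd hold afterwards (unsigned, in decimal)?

VLMAX = (128 × 2) / 32 = 8 lanes
AVL=4 ≤ VLMAX=8, so vl = 4
vd[0] mask-off/keep -> 0x1a
vd[1] mask-off/keep -> 0x63
vd[2] sub(0xda,0xc0) -> 0x1a
vd[3] mask-off/keep -> 0x4a
vd[4] tail/ones -> 0xffffffff
vd[5] tail/ones -> 0xffffffff
vd[6] tail/ones -> 0xffffffff
vd[7] tail/ones -> 0xffffffff

vd[4] = 4294967295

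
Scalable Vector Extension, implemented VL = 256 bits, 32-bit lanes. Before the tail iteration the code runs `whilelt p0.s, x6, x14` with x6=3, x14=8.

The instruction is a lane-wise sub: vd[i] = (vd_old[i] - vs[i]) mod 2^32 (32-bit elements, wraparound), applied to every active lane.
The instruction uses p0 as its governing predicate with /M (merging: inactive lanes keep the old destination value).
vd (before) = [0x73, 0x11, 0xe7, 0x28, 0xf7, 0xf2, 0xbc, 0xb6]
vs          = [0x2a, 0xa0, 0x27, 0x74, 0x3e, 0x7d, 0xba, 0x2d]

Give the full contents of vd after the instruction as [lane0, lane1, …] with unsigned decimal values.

256-bit reg / 32-bit elem → 8 lanes
active while 3+j < 8, i.e. j ∈ [0,5) capped at 8 ⇒ 5
  i=0: sub(0x73,0x2a) → 73
  i=1: sub(0x11,0xa0) → 4294967153
  i=2: sub(0xe7,0x27) → 192
  i=3: sub(0x28,0x74) → 4294967220
  i=4: sub(0xf7,0x3e) → 185
  i=5: tail/keep → 242
  i=6: tail/keep → 188
  i=7: tail/keep → 182

vd = [73, 4294967153, 192, 4294967220, 185, 242, 188, 182]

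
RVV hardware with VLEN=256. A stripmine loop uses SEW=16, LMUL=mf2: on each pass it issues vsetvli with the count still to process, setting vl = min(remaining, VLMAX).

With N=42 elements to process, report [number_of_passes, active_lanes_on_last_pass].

[iterations, last_vl] = [6, 2]

VLMAX = VLEN×LMUL/SEW = 256×1/2/16 = 8
N=42: ⌈42/8⌉ = 6 iters; last vl = 42 − 5×8 = 2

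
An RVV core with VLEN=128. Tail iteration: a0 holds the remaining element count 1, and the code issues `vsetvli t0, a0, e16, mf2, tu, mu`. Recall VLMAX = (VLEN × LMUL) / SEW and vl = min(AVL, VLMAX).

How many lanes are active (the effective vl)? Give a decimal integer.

vl = 1

VLMAX = VLEN×LMUL/SEW = 128×1/2/16 = 4
vl ← min(1, 4) = 1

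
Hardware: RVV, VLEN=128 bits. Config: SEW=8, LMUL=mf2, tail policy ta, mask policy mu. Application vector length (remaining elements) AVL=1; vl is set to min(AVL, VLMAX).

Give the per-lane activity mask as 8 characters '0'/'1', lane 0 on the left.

predicate = 10000000

lanes per group: 128·1/2/8 = 8
vl ← min(1, 8) = 1
bits (lane 0 leftmost): 10000000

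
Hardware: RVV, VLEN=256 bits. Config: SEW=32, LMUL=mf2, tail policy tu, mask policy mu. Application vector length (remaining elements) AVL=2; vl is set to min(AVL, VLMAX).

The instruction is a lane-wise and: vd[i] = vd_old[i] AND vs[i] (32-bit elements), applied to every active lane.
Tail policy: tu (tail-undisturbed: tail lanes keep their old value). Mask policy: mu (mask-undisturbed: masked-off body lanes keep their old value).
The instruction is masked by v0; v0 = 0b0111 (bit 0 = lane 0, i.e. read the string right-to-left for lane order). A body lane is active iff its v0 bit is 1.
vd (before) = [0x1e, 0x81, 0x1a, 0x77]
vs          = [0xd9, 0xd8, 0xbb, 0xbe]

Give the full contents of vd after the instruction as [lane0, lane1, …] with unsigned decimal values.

vd = [24, 128, 26, 119]

lanes per group: 256·1/2/32 = 4
vl = min(AVL, VLMAX) = min(2, 4) = 2
[0] and(0x1e,0xd9) = 0x18
[1] and(0x81,0xd8) = 0x80
[2] tail/keep = 0x1a
[3] tail/keep = 0x77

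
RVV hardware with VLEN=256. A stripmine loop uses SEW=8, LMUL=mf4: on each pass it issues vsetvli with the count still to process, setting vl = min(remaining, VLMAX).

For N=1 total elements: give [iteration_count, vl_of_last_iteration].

VLMAX = VLEN×LMUL/SEW = 256×1/4/8 = 8
N=1: ⌈1/8⌉ = 1 iters; last vl = 1 − 0×8 = 1

[iterations, last_vl] = [1, 1]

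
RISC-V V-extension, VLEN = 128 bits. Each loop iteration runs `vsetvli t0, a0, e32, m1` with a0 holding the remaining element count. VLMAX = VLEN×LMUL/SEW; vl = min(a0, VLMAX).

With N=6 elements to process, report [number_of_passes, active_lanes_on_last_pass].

[iterations, last_vl] = [2, 2]

lanes per group: 128·1/32 = 4
iterations = ceil(6/4) = 2; final-pass vl = 2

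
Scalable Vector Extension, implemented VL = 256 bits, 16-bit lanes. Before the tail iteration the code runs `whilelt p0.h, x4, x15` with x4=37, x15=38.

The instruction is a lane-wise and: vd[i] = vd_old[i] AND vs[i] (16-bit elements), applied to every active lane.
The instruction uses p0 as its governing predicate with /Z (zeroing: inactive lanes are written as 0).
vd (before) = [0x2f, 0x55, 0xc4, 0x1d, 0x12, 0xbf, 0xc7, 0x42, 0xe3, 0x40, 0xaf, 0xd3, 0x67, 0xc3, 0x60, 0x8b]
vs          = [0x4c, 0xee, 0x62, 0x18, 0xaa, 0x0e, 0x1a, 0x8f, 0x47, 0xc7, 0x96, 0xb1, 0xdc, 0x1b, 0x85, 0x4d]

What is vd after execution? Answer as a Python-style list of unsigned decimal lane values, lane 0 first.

256-bit reg / 16-bit elem → 16 lanes
whilelt: lane j active iff 37+j < 38 → j < 1 → 1 active
vd[0] and(0x2f,0x4c) -> 0x0c
vd[1] tail/zero -> 0x00
vd[2] tail/zero -> 0x00
vd[3] tail/zero -> 0x00
vd[4] tail/zero -> 0x00
vd[5] tail/zero -> 0x00
vd[6] tail/zero -> 0x00
vd[7] tail/zero -> 0x00
vd[8] tail/zero -> 0x00
vd[9] tail/zero -> 0x00
vd[10] tail/zero -> 0x00
vd[11] tail/zero -> 0x00
vd[12] tail/zero -> 0x00
vd[13] tail/zero -> 0x00
vd[14] tail/zero -> 0x00
vd[15] tail/zero -> 0x00

vd = [12, 0, 0, 0, 0, 0, 0, 0, 0, 0, 0, 0, 0, 0, 0, 0]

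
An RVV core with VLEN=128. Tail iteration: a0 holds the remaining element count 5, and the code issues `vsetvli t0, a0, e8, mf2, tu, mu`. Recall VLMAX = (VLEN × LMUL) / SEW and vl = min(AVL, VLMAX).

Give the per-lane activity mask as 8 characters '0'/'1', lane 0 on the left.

predicate = 11111000

VLMAX = VLEN×LMUL/SEW = 128×1/2/8 = 8
vl = min(AVL, VLMAX) = min(5, 8) = 5
bits (lane 0 leftmost): 11111000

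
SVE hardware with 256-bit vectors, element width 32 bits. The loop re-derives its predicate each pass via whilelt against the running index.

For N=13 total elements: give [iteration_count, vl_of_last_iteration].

lane count: 256 div 32 = 8
13 elements at 8/iter → 2 passes, remainder 5 on the last

[iterations, last_vl] = [2, 5]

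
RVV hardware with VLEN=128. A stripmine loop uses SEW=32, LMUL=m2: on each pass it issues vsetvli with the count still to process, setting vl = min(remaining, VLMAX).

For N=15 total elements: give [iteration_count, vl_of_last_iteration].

VLMAX = (128 × 2) / 32 = 8 lanes
iterations = ceil(15/8) = 2; final-pass vl = 7

[iterations, last_vl] = [2, 7]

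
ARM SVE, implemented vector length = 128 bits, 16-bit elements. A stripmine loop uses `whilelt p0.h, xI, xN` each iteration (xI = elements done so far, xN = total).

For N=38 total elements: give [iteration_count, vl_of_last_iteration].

[iterations, last_vl] = [5, 6]

128-bit reg / 16-bit elem → 8 lanes
38 elements at 8/iter → 5 passes, remainder 6 on the last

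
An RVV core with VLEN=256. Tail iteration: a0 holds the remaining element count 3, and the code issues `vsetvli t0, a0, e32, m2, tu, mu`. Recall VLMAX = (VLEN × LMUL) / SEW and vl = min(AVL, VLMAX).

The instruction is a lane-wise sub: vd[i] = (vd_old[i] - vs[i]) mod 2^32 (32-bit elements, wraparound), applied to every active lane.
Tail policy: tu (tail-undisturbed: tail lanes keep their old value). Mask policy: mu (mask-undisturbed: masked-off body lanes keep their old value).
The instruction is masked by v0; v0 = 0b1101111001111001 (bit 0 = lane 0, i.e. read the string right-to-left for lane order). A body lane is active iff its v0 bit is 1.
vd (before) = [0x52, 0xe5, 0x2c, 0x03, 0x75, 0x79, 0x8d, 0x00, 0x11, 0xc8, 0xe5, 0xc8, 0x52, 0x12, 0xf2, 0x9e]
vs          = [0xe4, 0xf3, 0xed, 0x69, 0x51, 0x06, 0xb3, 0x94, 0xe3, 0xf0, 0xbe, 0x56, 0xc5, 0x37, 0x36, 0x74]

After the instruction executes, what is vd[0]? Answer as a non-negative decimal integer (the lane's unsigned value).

VLMAX = (256 × 2) / 32 = 16 lanes
vl = min(AVL, VLMAX) = min(3, 16) = 3
lane  0: sub(0x52,0xe4) ⇒ 0xffffff6e
lane  1: mask-off/keep ⇒ 0xe5
lane  2: mask-off/keep ⇒ 0x2c
lane  3: tail/keep ⇒ 0x03
lane  4: tail/keep ⇒ 0x75
lane  5: tail/keep ⇒ 0x79
lane  6: tail/keep ⇒ 0x8d
lane  7: tail/keep ⇒ 0x00
lane  8: tail/keep ⇒ 0x11
lane  9: tail/keep ⇒ 0xc8
lane 10: tail/keep ⇒ 0xe5
lane 11: tail/keep ⇒ 0xc8
lane 12: tail/keep ⇒ 0x52
lane 13: tail/keep ⇒ 0x12
lane 14: tail/keep ⇒ 0xf2
lane 15: tail/keep ⇒ 0x9e

vd[0] = 4294967150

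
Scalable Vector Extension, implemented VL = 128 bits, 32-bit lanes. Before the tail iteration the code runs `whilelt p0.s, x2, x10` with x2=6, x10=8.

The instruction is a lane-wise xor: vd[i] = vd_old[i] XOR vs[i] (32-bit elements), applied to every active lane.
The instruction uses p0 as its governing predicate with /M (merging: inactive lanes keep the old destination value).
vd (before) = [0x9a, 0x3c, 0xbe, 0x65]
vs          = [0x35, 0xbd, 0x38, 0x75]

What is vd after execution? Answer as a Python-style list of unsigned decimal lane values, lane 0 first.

lane count: 128 div 32 = 4
active while 6+j < 8, i.e. j ∈ [0,2) capped at 4 ⇒ 2
[0] xor(0x9a,0x35) = 0xaf
[1] xor(0x3c,0xbd) = 0x81
[2] tail/keep = 0xbe
[3] tail/keep = 0x65

vd = [175, 129, 190, 101]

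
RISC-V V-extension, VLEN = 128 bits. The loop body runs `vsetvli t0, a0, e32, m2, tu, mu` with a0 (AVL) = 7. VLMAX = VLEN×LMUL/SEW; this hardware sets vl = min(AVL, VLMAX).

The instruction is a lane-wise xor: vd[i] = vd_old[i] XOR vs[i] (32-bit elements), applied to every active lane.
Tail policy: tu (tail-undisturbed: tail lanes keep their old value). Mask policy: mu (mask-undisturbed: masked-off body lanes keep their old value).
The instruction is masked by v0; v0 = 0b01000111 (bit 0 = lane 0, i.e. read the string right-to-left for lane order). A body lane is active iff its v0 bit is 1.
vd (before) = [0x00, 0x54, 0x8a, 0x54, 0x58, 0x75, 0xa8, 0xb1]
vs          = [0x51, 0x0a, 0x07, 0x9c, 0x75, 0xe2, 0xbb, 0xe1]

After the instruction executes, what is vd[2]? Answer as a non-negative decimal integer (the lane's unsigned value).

VLMAX = VLEN×LMUL/SEW = 128×2/32 = 8
AVL=7 ≤ VLMAX=8, so vl = 7
lane  0: xor(0x00,0x51) ⇒ 0x51
lane  1: xor(0x54,0x0a) ⇒ 0x5e
lane  2: xor(0x8a,0x07) ⇒ 0x8d
lane  3: mask-off/keep ⇒ 0x54
lane  4: mask-off/keep ⇒ 0x58
lane  5: mask-off/keep ⇒ 0x75
lane  6: xor(0xa8,0xbb) ⇒ 0x13
lane  7: tail/keep ⇒ 0xb1

vd[2] = 141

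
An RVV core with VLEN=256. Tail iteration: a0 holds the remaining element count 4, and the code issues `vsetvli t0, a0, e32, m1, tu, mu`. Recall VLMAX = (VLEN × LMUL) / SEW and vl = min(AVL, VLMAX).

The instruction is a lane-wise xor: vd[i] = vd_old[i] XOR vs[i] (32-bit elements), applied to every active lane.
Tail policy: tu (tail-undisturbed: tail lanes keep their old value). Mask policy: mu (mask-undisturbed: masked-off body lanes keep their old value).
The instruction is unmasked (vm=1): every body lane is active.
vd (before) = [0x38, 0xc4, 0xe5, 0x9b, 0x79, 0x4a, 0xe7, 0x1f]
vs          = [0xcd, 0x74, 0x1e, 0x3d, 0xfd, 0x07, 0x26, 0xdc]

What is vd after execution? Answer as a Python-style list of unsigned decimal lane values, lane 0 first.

lanes per group: 256·1/32 = 8
vl ← min(4, 8) = 4
lane  0: xor(0x38,0xcd) ⇒ 0xf5
lane  1: xor(0xc4,0x74) ⇒ 0xb0
lane  2: xor(0xe5,0x1e) ⇒ 0xfb
lane  3: xor(0x9b,0x3d) ⇒ 0xa6
lane  4: tail/keep ⇒ 0x79
lane  5: tail/keep ⇒ 0x4a
lane  6: tail/keep ⇒ 0xe7
lane  7: tail/keep ⇒ 0x1f

vd = [245, 176, 251, 166, 121, 74, 231, 31]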